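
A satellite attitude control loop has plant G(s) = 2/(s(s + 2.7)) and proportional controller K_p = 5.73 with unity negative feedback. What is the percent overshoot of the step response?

25.5%

From 1 + K_pG(s) = 0: s² + 2.7s + 11.46 = 0 ⇒ ω_n = 3.385, ζ = 0.3988.
%OS = 100·exp(−πζ/√(1−ζ²)) = 100·exp(−π·0.3988/√0.841) = 25.5%.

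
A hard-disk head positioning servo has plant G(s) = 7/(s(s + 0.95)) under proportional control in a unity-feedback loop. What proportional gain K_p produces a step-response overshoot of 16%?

K_p = 0.127

From %OS = 100·exp(−πζ/√(1−ζ²)) = 16%, ζ = −ln(0.16)/√(π²+ln²(0.16)) = 0.5039.
Characteristic equation s² + 0.95s + 7K_p = 0 gives ζ = 0.95/(2√(7K_p)).
Setting ζ = 0.5039: √(7K_p) = 0.95/(2·0.5039) = 0.9427, so K_p = 0.8887/7 = 0.127.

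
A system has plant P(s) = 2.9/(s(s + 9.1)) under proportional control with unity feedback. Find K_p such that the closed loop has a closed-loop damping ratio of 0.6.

K_p = 19.8

Closed-loop characteristic equation: s² + 9.1s + K_p·2.9 = 0.
So ω_n = √(2.9K_p) and 2ζω_n = 9.1, giving ζ = 9.1/(2√(2.9K_p)).
Setting ζ = 0.6: √(2.9K_p) = 9.1/(2·0.6) = 7.583, so K_p = 57.51/2.9 = 19.8.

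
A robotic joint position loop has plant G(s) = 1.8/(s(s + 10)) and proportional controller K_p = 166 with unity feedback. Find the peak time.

From 1 + K_pG(s) = 0: s² + 10s + 298.8 = 0 ⇒ ω_n = 17.29, ζ = 0.2893.
Damped frequency ω_d = ω_n√(1−ζ²) = 16.55 rad/s, so peak time T_p = π/ω_d = 0.19 s.

T_p = 0.19 s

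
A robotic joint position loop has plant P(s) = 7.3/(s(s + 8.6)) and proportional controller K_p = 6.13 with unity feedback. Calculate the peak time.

T_p = 0.613 s

From 1 + K_pP(s) = 0: s² + 8.6s + 44.75 = 0 ⇒ ω_n = 6.689, ζ = 0.6428.
Damped frequency ω_d = ω_n√(1−ζ²) = 5.124 rad/s, so peak time T_p = π/ω_d = 0.613 s.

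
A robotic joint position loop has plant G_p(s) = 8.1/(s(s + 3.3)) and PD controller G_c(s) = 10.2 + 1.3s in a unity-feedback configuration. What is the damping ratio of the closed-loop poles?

ζ = 0.761

Forward path: (10.2 + 1.3s)·8.1/(s(s+3.3)). The closed-loop characteristic equation is s² + (3.3 + 8.1·1.3)s + 8.1·10.2 = 0.
That is s² + 13.83s + 82.62 = 0, so ω_n = 9.09 rad/s and ζ = 13.83/(2·9.09) = 0.7608.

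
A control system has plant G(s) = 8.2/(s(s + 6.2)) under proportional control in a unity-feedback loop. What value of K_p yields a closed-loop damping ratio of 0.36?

Closed-loop characteristic equation: s² + 6.2s + K_p·8.2 = 0.
So ω_n = √(8.2K_p) and 2ζω_n = 6.2, giving ζ = 6.2/(2√(8.2K_p)).
Setting ζ = 0.36: √(8.2K_p) = 6.2/(2·0.36) = 8.611, so K_p = 74.15/8.2 = 9.04.

K_p = 9.04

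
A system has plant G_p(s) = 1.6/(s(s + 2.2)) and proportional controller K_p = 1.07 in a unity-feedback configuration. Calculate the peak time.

The closed-loop denominator s² + 2.2s + 1.712 gives ω_n = √1.712 = 1.308 and ζ = 2.2/(2ω_n) = 0.8407.
Damped frequency ω_d = ω_n√(1−ζ²) = 0.7085 rad/s, so peak time T_p = π/ω_d = 4.43 s.

T_p = 4.43 s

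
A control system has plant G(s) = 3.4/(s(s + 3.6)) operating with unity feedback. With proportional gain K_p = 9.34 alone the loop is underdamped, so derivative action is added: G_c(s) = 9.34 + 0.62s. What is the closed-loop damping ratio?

ζ = 0.506

Forward path: (9.34 + 0.62s)·3.4/(s(s+3.6)). The closed-loop characteristic equation is s² + (3.6 + 3.4·0.62)s + 3.4·9.34 = 0.
That is s² + 5.708s + 31.76 = 0, so ω_n = 5.635 rad/s and ζ = 5.708/(2·5.635) = 0.5065.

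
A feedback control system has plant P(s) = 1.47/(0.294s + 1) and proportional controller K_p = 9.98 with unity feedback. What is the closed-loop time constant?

τ = 0.0188 s

Closed loop: T(s) = K_p·P/(1+K_p·P) = 14.67/(0.294s + 1 + 14.67), with pole at s = −(1 + 14.67)/0.294 = −53.3.
Closed-loop time constant τ = 1/53.3 = 0.0188 s.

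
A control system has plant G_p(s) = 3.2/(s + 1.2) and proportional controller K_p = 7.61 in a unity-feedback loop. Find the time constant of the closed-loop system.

τ = 0.0391 s

Closed-loop transfer function: T(s) = K_p·G_p(s)/(1 + K_p·G_p(s)) = 24.35/(s + 1.2 + 24.35) = 24.35/(s + 25.55).
Time constant τ = 1/25.55 = 0.0391 s.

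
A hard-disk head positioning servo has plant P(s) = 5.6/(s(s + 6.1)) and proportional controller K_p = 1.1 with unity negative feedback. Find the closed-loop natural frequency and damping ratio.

The closed-loop denominator is s(s+6.1) + 1.1·5.6 = s² + 6.1s + 6.16.
So ω_n² = 6.16 ⇒ ω_n = 2.482 rad/s, and ζ = 6.1/(2ω_n) = 1.23.

ω_n = 2.48 rad/s, ζ = 1.23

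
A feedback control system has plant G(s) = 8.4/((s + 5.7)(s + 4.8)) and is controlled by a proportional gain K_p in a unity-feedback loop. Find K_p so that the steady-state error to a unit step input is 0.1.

K_p = 29.3

For a type-0 loop with proportional control, e_ss = 1/(1 + K_p·G(0)).
G(0) = 0.307. Require 1/(1 + K_p·0.307) = 0.1, so 1 + 0.307·K_p = 10.
K_p = (10 − 1)/0.307 = 29.3.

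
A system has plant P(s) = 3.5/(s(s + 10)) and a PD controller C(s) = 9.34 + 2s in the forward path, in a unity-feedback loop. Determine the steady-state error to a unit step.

0

The open loop C(s)P(s) has a pole at the origin (type 1), so the static position error constant is infinite and e_ss = 1/(1+∞) = 0.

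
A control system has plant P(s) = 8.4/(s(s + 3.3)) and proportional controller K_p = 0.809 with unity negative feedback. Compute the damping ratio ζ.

ζ = 0.633

The closed-loop denominator is s(s+3.3) + 0.809·8.4 = s² + 3.3s + 6.796.
So ω_n² = 6.796 ⇒ ω_n = 2.607 rad/s, and ζ = 3.3/(2ω_n) = 0.633.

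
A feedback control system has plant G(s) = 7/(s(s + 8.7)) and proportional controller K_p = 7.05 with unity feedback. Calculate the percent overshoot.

8.4%

The closed-loop denominator s² + 8.7s + 49.35 gives ω_n = √49.35 = 7.025 and ζ = 8.7/(2ω_n) = 0.6192.
%OS = 100·exp(−πζ/√(1−ζ²)) = 100·exp(−π·0.6192/√0.6166) = 8.4%.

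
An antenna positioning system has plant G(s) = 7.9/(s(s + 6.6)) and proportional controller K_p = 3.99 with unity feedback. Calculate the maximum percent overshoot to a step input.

The closed-loop denominator s² + 6.6s + 31.52 gives ω_n = √31.52 = 5.614 and ζ = 6.6/(2ω_n) = 0.5878.
%OS = 100·exp(−πζ/√(1−ζ²)) = 100·exp(−π·0.5878/√0.6545) = 10.2%.

10.2%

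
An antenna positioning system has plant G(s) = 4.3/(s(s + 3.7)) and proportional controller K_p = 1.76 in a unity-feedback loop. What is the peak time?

T_p = 1.54 s

From 1 + K_pG(s) = 0: s² + 3.7s + 7.568 = 0 ⇒ ω_n = 2.751, ζ = 0.6725.
Damped frequency ω_d = ω_n√(1−ζ²) = 2.036 rad/s, so peak time T_p = π/ω_d = 1.54 s.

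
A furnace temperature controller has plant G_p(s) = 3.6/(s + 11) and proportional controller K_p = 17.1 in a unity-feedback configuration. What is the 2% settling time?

T_s ≈ 0.0551 s

Closed-loop transfer function: T(s) = K_p·G_p(s)/(1 + K_p·G_p(s)) = 61.56/(s + 11 + 61.56) = 61.56/(s + 72.56).
Time constant τ = 1/72.56 = 0.01378 s, so the 2% settling time is about 4τ = 0.0551 s.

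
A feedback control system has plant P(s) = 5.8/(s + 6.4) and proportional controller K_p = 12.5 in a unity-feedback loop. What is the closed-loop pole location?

s = -78.9

Closed-loop transfer function: T(s) = K_p·P(s)/(1 + K_p·P(s)) = 72.5/(s + 6.4 + 72.5) = 72.5/(s + 78.9).
The closed-loop pole is at s = −78.9.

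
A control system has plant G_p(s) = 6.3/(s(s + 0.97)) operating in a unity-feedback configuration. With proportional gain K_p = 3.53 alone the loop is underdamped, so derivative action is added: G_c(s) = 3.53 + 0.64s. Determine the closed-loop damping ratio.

ζ = 0.53

Forward path: (3.53 + 0.64s)·6.3/(s(s+0.97)). The closed-loop characteristic equation is s² + (0.97 + 6.3·0.64)s + 6.3·3.53 = 0.
That is s² + 5.002s + 22.24 = 0, so ω_n = 4.716 rad/s and ζ = 5.002/(2·4.716) = 0.5303.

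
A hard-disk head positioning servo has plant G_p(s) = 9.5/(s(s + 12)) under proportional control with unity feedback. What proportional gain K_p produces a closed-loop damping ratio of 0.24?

K_p = 65.8

Closed-loop characteristic equation: s² + 12s + K_p·9.5 = 0.
So ω_n = √(9.5K_p) and 2ζω_n = 12, giving ζ = 12/(2√(9.5K_p)).
Setting ζ = 0.24: √(9.5K_p) = 12/(2·0.24) = 25, so K_p = 625/9.5 = 65.8.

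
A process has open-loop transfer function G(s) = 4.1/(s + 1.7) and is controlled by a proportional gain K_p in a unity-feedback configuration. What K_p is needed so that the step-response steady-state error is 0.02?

Steady-state error for a unit step on this type-0 loop is 1/(1 + K_p·G(0)).
G(0) = 2.412. Require 1/(1 + K_p·2.412) = 0.02, so 1 + 2.412·K_p = 50.
K_p = (50 − 1)/2.412 = 20.3.

K_p = 20.3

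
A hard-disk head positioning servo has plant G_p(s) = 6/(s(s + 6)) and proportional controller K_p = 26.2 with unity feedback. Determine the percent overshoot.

46.1%

From 1 + K_pG_p(s) = 0: s² + 6s + 157.2 = 0 ⇒ ω_n = 12.54, ζ = 0.2393.
%OS = 100·exp(−πζ/√(1−ζ²)) = 100·exp(−π·0.2393/√0.9427) = 46.1%.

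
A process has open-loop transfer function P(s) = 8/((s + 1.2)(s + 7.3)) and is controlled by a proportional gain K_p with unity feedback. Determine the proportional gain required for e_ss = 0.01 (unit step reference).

For a type-0 loop with proportional control, e_ss = 1/(1 + K_p·P(0)).
P(0) = 0.9132. Require 1/(1 + K_p·0.9132) = 0.01, so 1 + 0.9132·K_p = 100.
K_p = (100 − 1)/0.9132 = 108.

K_p = 108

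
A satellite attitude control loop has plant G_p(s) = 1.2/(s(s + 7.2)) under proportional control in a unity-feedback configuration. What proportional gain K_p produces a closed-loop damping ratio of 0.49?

Closed-loop characteristic equation: s² + 7.2s + K_p·1.2 = 0.
So ω_n = √(1.2K_p) and 2ζω_n = 7.2, giving ζ = 7.2/(2√(1.2K_p)).
Setting ζ = 0.49: √(1.2K_p) = 7.2/(2·0.49) = 7.347, so K_p = 53.98/1.2 = 45.

K_p = 45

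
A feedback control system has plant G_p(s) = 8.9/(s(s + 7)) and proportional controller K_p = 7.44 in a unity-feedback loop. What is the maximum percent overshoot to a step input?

The closed-loop denominator s² + 7s + 66.22 gives ω_n = √66.22 = 8.137 and ζ = 7/(2ω_n) = 0.4301.
%OS = 100·exp(−πζ/√(1−ζ²)) = 100·exp(−π·0.4301/√0.815) = 22.4%.

22.4%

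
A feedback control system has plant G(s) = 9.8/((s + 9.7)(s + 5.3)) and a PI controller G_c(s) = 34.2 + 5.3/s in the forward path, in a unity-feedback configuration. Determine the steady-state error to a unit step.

The open loop G_c(s)G(s) has a pole at the origin (type 1), so the static position error constant is infinite and e_ss = 1/(1+∞) = 0.

0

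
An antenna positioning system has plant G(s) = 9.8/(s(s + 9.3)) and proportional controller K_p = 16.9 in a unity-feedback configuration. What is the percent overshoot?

From 1 + K_pG(s) = 0: s² + 9.3s + 165.6 = 0 ⇒ ω_n = 12.87, ζ = 0.3613.
%OS = 100·exp(−πζ/√(1−ζ²)) = 100·exp(−π·0.3613/√0.8694) = 29.6%.

29.6%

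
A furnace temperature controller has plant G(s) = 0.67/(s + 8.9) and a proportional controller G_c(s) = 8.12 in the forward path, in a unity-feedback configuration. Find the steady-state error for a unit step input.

The loop is type 0. Static position error constant K_pos = G_c(0)·G(0) = 8.12·0.07528 = 0.6113.
Steady-state error to a unit step: e_ss = 1/(1+K_pos) = 1/1.611 = 0.621.

0.621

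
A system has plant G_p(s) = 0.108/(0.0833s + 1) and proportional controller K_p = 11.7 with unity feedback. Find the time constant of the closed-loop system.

τ = 0.0368 s

Closed loop: T(s) = K_p·G_p/(1+K_p·G_p) = 1.264/(0.0833s + 1 + 1.264), with pole at s = −(1 + 1.264)/0.0833 = −27.17.
Closed-loop time constant τ = 1/27.17 = 0.0368 s.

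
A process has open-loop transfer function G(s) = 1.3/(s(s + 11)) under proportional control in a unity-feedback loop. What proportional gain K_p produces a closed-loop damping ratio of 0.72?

Closed-loop characteristic equation: s² + 11s + K_p·1.3 = 0.
So ω_n = √(1.3K_p) and 2ζω_n = 11, giving ζ = 11/(2√(1.3K_p)).
Setting ζ = 0.72: √(1.3K_p) = 11/(2·0.72) = 7.639, so K_p = 58.35/1.3 = 44.9.

K_p = 44.9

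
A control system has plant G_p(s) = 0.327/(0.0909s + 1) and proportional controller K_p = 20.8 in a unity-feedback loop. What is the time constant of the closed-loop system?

Closed loop: T(s) = K_p·G_p/(1+K_p·G_p) = 6.802/(0.0909s + 1 + 6.802), with pole at s = −(1 + 6.802)/0.0909 = −85.83.
Closed-loop time constant τ = 1/85.83 = 0.0117 s.

τ = 0.0117 s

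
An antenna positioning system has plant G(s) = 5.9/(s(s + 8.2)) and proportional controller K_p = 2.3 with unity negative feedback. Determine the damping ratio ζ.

ζ = 1.11

1 + K_p·G(s) = 0 gives s² + 8.2s + 13.57 = 0.
So ω_n² = 13.57 ⇒ ω_n = 3.684 rad/s, and ζ = 8.2/(2ω_n) = 1.11.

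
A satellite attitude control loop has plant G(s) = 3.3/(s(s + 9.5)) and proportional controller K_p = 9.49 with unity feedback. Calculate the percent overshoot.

Closed-loop characteristic equation: s² + 9.5s + 31.32 = 0, so ω_n = 5.596 rad/s and ζ = 9.5/(2·5.596) = 0.8488.
%OS = 100·exp(−πζ/√(1−ζ²)) = 100·exp(−π·0.8488/√0.2795) = 0.645%.

0.645%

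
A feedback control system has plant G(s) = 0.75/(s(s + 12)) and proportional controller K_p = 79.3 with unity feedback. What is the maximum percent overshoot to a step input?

From 1 + K_pG(s) = 0: s² + 12s + 59.47 = 0 ⇒ ω_n = 7.712, ζ = 0.778.
%OS = 100·exp(−πζ/√(1−ζ²)) = 100·exp(−π·0.778/√0.3947) = 2.04%.

2.04%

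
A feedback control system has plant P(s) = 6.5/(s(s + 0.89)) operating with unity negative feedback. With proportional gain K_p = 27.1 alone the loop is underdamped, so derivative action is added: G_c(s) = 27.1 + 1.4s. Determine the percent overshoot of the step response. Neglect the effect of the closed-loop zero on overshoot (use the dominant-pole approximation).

Forward path: (27.1 + 1.4s)·6.5/(s(s+0.89)). The closed-loop characteristic equation is s² + (0.89 + 6.5·1.4)s + 6.5·27.1 = 0.
That is s² + 9.99s + 176.2 = 0, so ω_n = 13.27 rad/s and ζ = 9.99/(2·13.27) = 0.3764.
%OS = 100·exp(−πζ/√(1−ζ²)) = 27.9%.

27.9%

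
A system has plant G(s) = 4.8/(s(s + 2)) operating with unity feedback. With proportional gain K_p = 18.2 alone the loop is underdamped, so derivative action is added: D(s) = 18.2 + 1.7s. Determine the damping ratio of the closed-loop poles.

ζ = 0.544

Forward path: (18.2 + 1.7s)·4.8/(s(s+2)). The closed-loop characteristic equation is s² + (2 + 4.8·1.7)s + 4.8·18.2 = 0.
That is s² + 10.16s + 87.36 = 0, so ω_n = 9.347 rad/s and ζ = 10.16/(2·9.347) = 0.5435.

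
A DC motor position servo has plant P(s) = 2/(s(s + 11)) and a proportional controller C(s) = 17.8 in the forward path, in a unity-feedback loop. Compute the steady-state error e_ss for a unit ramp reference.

The loop has one pole at the origin (type 1). Velocity error constant K_v = lim_{s→0} s·C(s)P(s) = 17.8·2/11 = 3.236.
Steady-state error to a unit ramp: e_ss = 1/K_v = 0.309.

0.309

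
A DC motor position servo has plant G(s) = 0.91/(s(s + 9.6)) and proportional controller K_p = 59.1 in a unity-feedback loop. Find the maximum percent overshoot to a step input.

Closed-loop characteristic equation: s² + 9.6s + 53.78 = 0, so ω_n = 7.334 rad/s and ζ = 9.6/(2·7.334) = 0.6545.
%OS = 100·exp(−πζ/√(1−ζ²)) = 100·exp(−π·0.6545/√0.5716) = 6.59%.

6.59%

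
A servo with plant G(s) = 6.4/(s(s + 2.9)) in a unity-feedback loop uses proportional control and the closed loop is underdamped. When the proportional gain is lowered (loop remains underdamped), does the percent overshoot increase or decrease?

decrease

ζ = 2.9/(2√(6.4K_p)) rises as K_p falls; higher damping means less overshoot.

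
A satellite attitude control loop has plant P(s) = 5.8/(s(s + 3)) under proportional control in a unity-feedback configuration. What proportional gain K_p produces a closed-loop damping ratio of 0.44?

Closed-loop characteristic equation: s² + 3s + K_p·5.8 = 0.
So ω_n = √(5.8K_p) and 2ζω_n = 3, giving ζ = 3/(2√(5.8K_p)).
Setting ζ = 0.44: √(5.8K_p) = 3/(2·0.44) = 3.409, so K_p = 11.62/5.8 = 2.

K_p = 2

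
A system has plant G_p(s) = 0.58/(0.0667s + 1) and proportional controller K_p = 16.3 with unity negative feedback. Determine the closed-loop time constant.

τ = 0.00638 s

Closed loop: T(s) = K_p·G_p/(1+K_p·G_p) = 9.454/(0.0667s + 1 + 9.454), with pole at s = −(1 + 9.454)/0.0667 = −156.7.
Closed-loop time constant τ = 1/156.7 = 0.00638 s.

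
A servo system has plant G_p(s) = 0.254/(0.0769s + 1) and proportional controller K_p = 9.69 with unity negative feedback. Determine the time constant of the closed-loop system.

Closed loop: T(s) = K_p·G_p/(1+K_p·G_p) = 2.461/(0.0769s + 1 + 2.461), with pole at s = −(1 + 2.461)/0.0769 = −45.01.
Closed-loop time constant τ = 1/45.01 = 0.0222 s.

τ = 0.0222 s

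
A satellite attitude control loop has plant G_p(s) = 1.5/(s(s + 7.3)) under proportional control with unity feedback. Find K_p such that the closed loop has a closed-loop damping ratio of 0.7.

K_p = 18.1

Closed-loop characteristic equation: s² + 7.3s + K_p·1.5 = 0.
So ω_n = √(1.5K_p) and 2ζω_n = 7.3, giving ζ = 7.3/(2√(1.5K_p)).
Setting ζ = 0.7: √(1.5K_p) = 7.3/(2·0.7) = 5.214, so K_p = 27.19/1.5 = 18.1.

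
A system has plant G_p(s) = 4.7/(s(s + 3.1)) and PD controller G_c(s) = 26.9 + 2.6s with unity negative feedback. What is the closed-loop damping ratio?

ζ = 0.681

Forward path: (26.9 + 2.6s)·4.7/(s(s+3.1)). The closed-loop characteristic equation is s² + (3.1 + 4.7·2.6)s + 4.7·26.9 = 0.
That is s² + 15.32s + 126.4 = 0, so ω_n = 11.24 rad/s and ζ = 15.32/(2·11.24) = 0.6812.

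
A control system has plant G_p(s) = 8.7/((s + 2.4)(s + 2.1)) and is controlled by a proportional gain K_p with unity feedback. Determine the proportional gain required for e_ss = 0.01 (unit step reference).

For a type-0 loop with proportional control, e_ss = 1/(1 + K_p·G_p(0)).
G_p(0) = 1.726. Require 1/(1 + K_p·1.726) = 0.01, so 1 + 1.726·K_p = 100.
K_p = (100 − 1)/1.726 = 57.4.

K_p = 57.4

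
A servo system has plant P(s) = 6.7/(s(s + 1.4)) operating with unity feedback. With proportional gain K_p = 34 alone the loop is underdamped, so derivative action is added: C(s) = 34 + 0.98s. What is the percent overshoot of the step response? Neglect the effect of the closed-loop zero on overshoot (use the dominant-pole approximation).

42.3%

Forward path: (34 + 0.98s)·6.7/(s(s+1.4)). The closed-loop characteristic equation is s² + (1.4 + 6.7·0.98)s + 6.7·34 = 0.
That is s² + 7.966s + 227.8 = 0, so ω_n = 15.09 rad/s and ζ = 7.966/(2·15.09) = 0.2639.
%OS = 100·exp(−πζ/√(1−ζ²)) = 42.3%.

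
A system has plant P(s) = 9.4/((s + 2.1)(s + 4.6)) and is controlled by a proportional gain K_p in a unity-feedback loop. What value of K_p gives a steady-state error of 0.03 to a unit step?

K_p = 33.2

For a type-0 loop with proportional control, e_ss = 1/(1 + K_p·P(0)).
P(0) = 0.9731. Require 1/(1 + K_p·0.9731) = 0.03, so 1 + 0.9731·K_p = 33.33.
K_p = (33.33 − 1)/0.9731 = 33.2.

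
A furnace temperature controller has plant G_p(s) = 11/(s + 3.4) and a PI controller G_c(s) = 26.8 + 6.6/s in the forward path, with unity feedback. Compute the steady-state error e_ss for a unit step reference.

0

The open loop G_c(s)G_p(s) has a pole at the origin (type 1), so the static position error constant is infinite and e_ss = 1/(1+∞) = 0.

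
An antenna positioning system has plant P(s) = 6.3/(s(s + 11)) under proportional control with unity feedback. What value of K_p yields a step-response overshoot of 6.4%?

From %OS = 100·exp(−πζ/√(1−ζ²)) = 6.4%, ζ = −ln(0.064)/√(π²+ln²(0.064)) = 0.6585.
Characteristic equation s² + 11s + 6.3K_p = 0 gives ζ = 11/(2√(6.3K_p)).
Setting ζ = 0.6585: √(6.3K_p) = 11/(2·0.6585) = 8.352, so K_p = 69.76/6.3 = 11.1.

K_p = 11.1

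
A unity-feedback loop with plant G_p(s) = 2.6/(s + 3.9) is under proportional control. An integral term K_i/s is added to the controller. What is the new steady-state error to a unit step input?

0

The integrator makes K_pos = lim_{s→0} C(s)G(s) infinite, so e_ss = 1/(1+K_pos) = 0.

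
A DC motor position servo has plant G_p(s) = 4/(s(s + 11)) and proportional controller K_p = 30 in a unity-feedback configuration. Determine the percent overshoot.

16.1%

From 1 + K_pG_p(s) = 0: s² + 11s + 120 = 0 ⇒ ω_n = 10.95, ζ = 0.5021.
%OS = 100·exp(−πζ/√(1−ζ²)) = 100·exp(−π·0.5021/√0.7479) = 16.1%.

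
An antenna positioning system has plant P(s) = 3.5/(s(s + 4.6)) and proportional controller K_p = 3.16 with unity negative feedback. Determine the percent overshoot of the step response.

Closed-loop characteristic equation: s² + 4.6s + 11.06 = 0, so ω_n = 3.326 rad/s and ζ = 4.6/(2·3.326) = 0.6916.
%OS = 100·exp(−πζ/√(1−ζ²)) = 100·exp(−π·0.6916/√0.5217) = 4.94%.

4.94%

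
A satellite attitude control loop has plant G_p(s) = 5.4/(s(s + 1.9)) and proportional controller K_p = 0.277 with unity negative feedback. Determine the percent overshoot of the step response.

2.08%

The closed-loop denominator s² + 1.9s + 1.496 gives ω_n = √1.496 = 1.223 and ζ = 1.9/(2ω_n) = 0.7768.
%OS = 100·exp(−πζ/√(1−ζ²)) = 100·exp(−π·0.7768/√0.3966) = 2.08%.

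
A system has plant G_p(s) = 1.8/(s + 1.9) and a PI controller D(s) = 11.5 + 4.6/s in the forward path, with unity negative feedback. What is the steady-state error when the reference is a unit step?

The open loop D(s)G_p(s) has a pole at the origin (type 1), so the static position error constant is infinite and e_ss = 1/(1+∞) = 0.

0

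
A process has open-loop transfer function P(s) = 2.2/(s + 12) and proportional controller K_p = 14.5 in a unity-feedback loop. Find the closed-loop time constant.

τ = 0.0228 s

Closed-loop transfer function: T(s) = K_p·P(s)/(1 + K_p·P(s)) = 31.9/(s + 12 + 31.9) = 31.9/(s + 43.9).
Time constant τ = 1/43.9 = 0.0228 s.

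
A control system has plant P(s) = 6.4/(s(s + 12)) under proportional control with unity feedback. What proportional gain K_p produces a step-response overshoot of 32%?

K_p = 48.4

From %OS = 100·exp(−πζ/√(1−ζ²)) = 32%, ζ = −ln(0.32)/√(π²+ln²(0.32)) = 0.341.
Characteristic equation s² + 12s + 6.4K_p = 0 gives ζ = 12/(2√(6.4K_p)).
Setting ζ = 0.341: √(6.4K_p) = 12/(2·0.341) = 17.6, so K_p = 309.7/6.4 = 48.4.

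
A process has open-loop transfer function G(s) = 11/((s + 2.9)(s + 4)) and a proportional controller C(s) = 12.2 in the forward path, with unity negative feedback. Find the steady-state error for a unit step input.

0.0796

The loop is type 0. Static position error constant K_pos = C(0)·G(0) = 12.2·0.9483 = 11.57.
Steady-state error to a unit step: e_ss = 1/(1+K_pos) = 1/12.57 = 0.0796.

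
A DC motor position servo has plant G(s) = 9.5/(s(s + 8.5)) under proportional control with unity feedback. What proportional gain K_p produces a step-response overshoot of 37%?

K_p = 20.9

From %OS = 100·exp(−πζ/√(1−ζ²)) = 37%, ζ = −ln(0.37)/√(π²+ln²(0.37)) = 0.3017.
Characteristic equation s² + 8.5s + 9.5K_p = 0 gives ζ = 8.5/(2√(9.5K_p)).
Setting ζ = 0.3017: √(9.5K_p) = 8.5/(2·0.3017) = 14.09, so K_p = 198.4/9.5 = 20.9.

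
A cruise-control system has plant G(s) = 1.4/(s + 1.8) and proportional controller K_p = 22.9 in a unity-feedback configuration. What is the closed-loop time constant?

Closed-loop transfer function: T(s) = K_p·G(s)/(1 + K_p·G(s)) = 32.06/(s + 1.8 + 32.06) = 32.06/(s + 33.86).
Time constant τ = 1/33.86 = 0.0295 s.

τ = 0.0295 s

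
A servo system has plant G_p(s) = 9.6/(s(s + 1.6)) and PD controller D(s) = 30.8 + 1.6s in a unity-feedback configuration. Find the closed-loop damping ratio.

Forward path: (30.8 + 1.6s)·9.6/(s(s+1.6)). The closed-loop characteristic equation is s² + (1.6 + 9.6·1.6)s + 9.6·30.8 = 0.
That is s² + 16.96s + 295.7 = 0, so ω_n = 17.2 rad/s and ζ = 16.96/(2·17.2) = 0.4932.

ζ = 0.493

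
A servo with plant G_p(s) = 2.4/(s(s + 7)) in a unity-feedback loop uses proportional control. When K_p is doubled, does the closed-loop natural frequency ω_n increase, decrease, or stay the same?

increase

ω_n = √(2.4·K_p), which grows with K_p.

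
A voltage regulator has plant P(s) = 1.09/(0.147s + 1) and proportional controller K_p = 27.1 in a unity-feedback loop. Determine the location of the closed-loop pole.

Closed loop: T(s) = K_p·P/(1+K_p·P) = 29.54/(0.147s + 1 + 29.54), with pole at s = −(1 + 29.54)/0.147 = −207.7.

s = -207.7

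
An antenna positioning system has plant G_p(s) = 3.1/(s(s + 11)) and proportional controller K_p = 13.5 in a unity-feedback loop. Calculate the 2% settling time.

T_s ≈ 0.727 s

Closed-loop characteristic equation: s² + 11s + 41.85 = 0, so ω_n = 6.469 rad/s and ζ = 11/(2·6.469) = 0.8502.
2% settling time T_s ≈ 4/(ζω_n) = 4/5.5 = 0.727 s.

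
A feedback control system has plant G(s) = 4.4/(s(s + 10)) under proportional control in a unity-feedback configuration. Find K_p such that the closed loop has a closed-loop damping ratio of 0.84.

K_p = 8.05

Closed-loop characteristic equation: s² + 10s + K_p·4.4 = 0.
So ω_n = √(4.4K_p) and 2ζω_n = 10, giving ζ = 10/(2√(4.4K_p)).
Setting ζ = 0.84: √(4.4K_p) = 10/(2·0.84) = 5.952, so K_p = 35.43/4.4 = 8.05.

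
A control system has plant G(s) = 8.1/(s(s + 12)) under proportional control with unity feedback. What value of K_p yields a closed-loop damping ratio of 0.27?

K_p = 61

Closed-loop characteristic equation: s² + 12s + K_p·8.1 = 0.
So ω_n = √(8.1K_p) and 2ζω_n = 12, giving ζ = 12/(2√(8.1K_p)).
Setting ζ = 0.27: √(8.1K_p) = 12/(2·0.27) = 22.22, so K_p = 493.8/8.1 = 61.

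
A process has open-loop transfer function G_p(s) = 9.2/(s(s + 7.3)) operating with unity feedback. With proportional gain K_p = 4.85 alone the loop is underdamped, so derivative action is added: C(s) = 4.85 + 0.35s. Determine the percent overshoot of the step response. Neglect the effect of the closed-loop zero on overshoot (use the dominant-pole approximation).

1.81%

Forward path: (4.85 + 0.35s)·9.2/(s(s+7.3)). The closed-loop characteristic equation is s² + (7.3 + 9.2·0.35)s + 9.2·4.85 = 0.
That is s² + 10.52s + 44.62 = 0, so ω_n = 6.68 rad/s and ζ = 10.52/(2·6.68) = 0.7874.
%OS = 100·exp(−πζ/√(1−ζ²)) = 1.81%.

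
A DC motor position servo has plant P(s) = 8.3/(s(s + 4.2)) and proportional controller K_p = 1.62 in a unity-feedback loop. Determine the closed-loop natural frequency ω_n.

With unity feedback the closed-loop characteristic equation is s² + 4.2s + 1.62·8.3 = s² + 4.2s + 13.45 = 0.
So ω_n² = 13.45 ⇒ ω_n = 3.667 rad/s, and ζ = 4.2/(2ω_n) = 0.573.

ω_n = 3.67 rad/s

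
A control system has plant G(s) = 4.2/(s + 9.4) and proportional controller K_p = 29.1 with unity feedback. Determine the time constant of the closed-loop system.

Closed-loop transfer function: T(s) = K_p·G(s)/(1 + K_p·G(s)) = 122.2/(s + 9.4 + 122.2) = 122.2/(s + 131.6).
Time constant τ = 1/131.6 = 0.0076 s.

τ = 0.0076 s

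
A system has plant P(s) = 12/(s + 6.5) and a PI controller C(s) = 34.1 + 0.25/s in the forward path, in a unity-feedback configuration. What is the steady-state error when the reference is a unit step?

0

The open loop C(s)P(s) has a pole at the origin (type 1), so the static position error constant is infinite and e_ss = 1/(1+∞) = 0.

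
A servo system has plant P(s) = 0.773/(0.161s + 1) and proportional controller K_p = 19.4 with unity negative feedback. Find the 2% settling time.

T_s ≈ 0.0403 s

Closed loop: T(s) = K_p·P/(1+K_p·P) = 15/(0.161s + 1 + 15), with pole at s = −(1 + 15)/0.161 = −99.36.
τ = 1/99.36 = 0.01006 s, so 2% settling time ≈ 4τ = 0.0403 s.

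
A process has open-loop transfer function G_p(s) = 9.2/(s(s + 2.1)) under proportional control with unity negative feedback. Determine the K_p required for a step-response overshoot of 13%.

K_p = 0.404

From %OS = 100·exp(−πζ/√(1−ζ²)) = 13%, ζ = −ln(0.13)/√(π²+ln²(0.13)) = 0.5446.
Characteristic equation s² + 2.1s + 9.2K_p = 0 gives ζ = 2.1/(2√(9.2K_p)).
Setting ζ = 0.5446: √(9.2K_p) = 2.1/(2·0.5446) = 1.928, so K_p = 3.717/9.2 = 0.404.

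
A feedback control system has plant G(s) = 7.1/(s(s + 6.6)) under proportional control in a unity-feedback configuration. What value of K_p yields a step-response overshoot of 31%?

K_p = 12.6

From %OS = 100·exp(−πζ/√(1−ζ²)) = 31%, ζ = −ln(0.31)/√(π²+ln²(0.31)) = 0.3493.
Characteristic equation s² + 6.6s + 7.1K_p = 0 gives ζ = 6.6/(2√(7.1K_p)).
Setting ζ = 0.3493: √(7.1K_p) = 6.6/(2·0.3493) = 9.447, so K_p = 89.25/7.1 = 12.6.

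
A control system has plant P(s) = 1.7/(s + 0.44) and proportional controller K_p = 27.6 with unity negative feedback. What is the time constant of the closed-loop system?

Closed-loop transfer function: T(s) = K_p·P(s)/(1 + K_p·P(s)) = 46.92/(s + 0.44 + 46.92) = 46.92/(s + 47.36).
Time constant τ = 1/47.36 = 0.0211 s.

τ = 0.0211 s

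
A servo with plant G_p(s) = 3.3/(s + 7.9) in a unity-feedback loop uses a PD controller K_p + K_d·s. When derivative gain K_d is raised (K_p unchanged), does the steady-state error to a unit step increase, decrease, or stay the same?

unchanged

K_d affects only the transient (the s-coefficient); the DC loop gain, and hence e_ss, depends only on K_p.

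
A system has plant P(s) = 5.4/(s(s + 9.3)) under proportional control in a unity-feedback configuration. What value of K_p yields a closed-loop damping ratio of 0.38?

K_p = 27.7

Closed-loop characteristic equation: s² + 9.3s + K_p·5.4 = 0.
So ω_n = √(5.4K_p) and 2ζω_n = 9.3, giving ζ = 9.3/(2√(5.4K_p)).
Setting ζ = 0.38: √(5.4K_p) = 9.3/(2·0.38) = 12.24, so K_p = 149.7/5.4 = 27.7.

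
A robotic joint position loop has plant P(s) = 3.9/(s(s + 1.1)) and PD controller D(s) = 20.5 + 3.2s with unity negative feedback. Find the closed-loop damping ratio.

Forward path: (20.5 + 3.2s)·3.9/(s(s+1.1)). The closed-loop characteristic equation is s² + (1.1 + 3.9·3.2)s + 3.9·20.5 = 0.
That is s² + 13.58s + 79.95 = 0, so ω_n = 8.941 rad/s and ζ = 13.58/(2·8.941) = 0.7594.

ζ = 0.759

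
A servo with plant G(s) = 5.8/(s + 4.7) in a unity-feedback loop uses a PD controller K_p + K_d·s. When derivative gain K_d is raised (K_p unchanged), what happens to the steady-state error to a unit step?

At s = 0 the derivative term contributes nothing: C(0) = K_p regardless of K_d, so K_pos = K_p·G(0) and e_ss are unchanged.

unchanged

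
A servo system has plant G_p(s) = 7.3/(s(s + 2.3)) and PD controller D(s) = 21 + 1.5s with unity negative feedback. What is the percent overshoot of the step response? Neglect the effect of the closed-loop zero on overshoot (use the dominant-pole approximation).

13.7%

Forward path: (21 + 1.5s)·7.3/(s(s+2.3)). The closed-loop characteristic equation is s² + (2.3 + 7.3·1.5)s + 7.3·21 = 0.
That is s² + 13.25s + 153.3 = 0, so ω_n = 12.38 rad/s and ζ = 13.25/(2·12.38) = 0.5351.
%OS = 100·exp(−πζ/√(1−ζ²)) = 13.7%.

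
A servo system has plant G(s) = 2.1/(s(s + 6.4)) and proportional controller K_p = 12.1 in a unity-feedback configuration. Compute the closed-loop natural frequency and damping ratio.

The closed-loop denominator is s(s+6.4) + 12.1·2.1 = s² + 6.4s + 25.41.
So ω_n² = 25.41 ⇒ ω_n = 5.041 rad/s, and ζ = 6.4/(2ω_n) = 0.635.

ω_n = 5.04 rad/s, ζ = 0.635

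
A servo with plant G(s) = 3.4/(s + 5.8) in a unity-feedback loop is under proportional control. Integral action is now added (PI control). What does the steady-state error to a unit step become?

Adding integral action puts a pole at s = 0 in the forward path, raising the system type to 1; a type-1 loop has zero steady-state error to a step.

0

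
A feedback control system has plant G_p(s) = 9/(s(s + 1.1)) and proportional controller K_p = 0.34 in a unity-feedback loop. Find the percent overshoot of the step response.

35.3%

From 1 + K_pG_p(s) = 0: s² + 1.1s + 3.06 = 0 ⇒ ω_n = 1.749, ζ = 0.3144.
%OS = 100·exp(−πζ/√(1−ζ²)) = 100·exp(−π·0.3144/√0.9011) = 35.3%.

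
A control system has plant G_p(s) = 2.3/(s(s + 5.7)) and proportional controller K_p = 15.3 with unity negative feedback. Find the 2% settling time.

From 1 + K_pG_p(s) = 0: s² + 5.7s + 35.19 = 0 ⇒ ω_n = 5.932, ζ = 0.4804.
2% settling time T_s ≈ 4/(ζω_n) = 4/2.85 = 1.4 s.

T_s ≈ 1.4 s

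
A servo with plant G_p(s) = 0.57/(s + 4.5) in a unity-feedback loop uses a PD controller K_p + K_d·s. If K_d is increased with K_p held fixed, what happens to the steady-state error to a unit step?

At s = 0 the derivative term contributes nothing: C(0) = K_p regardless of K_d, so K_pos = K_p·G_p(0) and e_ss are unchanged.

unchanged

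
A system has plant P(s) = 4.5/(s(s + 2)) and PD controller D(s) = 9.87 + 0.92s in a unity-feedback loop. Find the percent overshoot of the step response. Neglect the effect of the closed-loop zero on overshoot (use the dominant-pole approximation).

19.6%

Forward path: (9.87 + 0.92s)·4.5/(s(s+2)). The closed-loop characteristic equation is s² + (2 + 4.5·0.92)s + 4.5·9.87 = 0.
That is s² + 6.14s + 44.41 = 0, so ω_n = 6.664 rad/s and ζ = 6.14/(2·6.664) = 0.4607.
%OS = 100·exp(−πζ/√(1−ζ²)) = 19.6%.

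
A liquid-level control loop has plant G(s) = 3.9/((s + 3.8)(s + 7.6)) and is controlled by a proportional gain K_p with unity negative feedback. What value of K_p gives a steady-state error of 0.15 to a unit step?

For a type-0 loop with proportional control, e_ss = 1/(1 + K_p·G(0)).
G(0) = 0.135. Require 1/(1 + K_p·0.135) = 0.15, so 1 + 0.135·K_p = 6.667.
K_p = (6.667 − 1)/0.135 = 42.

K_p = 42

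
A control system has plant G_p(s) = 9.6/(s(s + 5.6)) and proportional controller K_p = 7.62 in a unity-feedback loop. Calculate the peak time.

T_p = 0.389 s

The closed-loop denominator s² + 5.6s + 73.15 gives ω_n = √73.15 = 8.553 and ζ = 5.6/(2ω_n) = 0.3274.
Damped frequency ω_d = ω_n√(1−ζ²) = 8.082 rad/s, so peak time T_p = π/ω_d = 0.389 s.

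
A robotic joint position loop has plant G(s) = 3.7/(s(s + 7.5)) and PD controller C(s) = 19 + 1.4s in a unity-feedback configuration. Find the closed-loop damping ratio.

ζ = 0.756

Forward path: (19 + 1.4s)·3.7/(s(s+7.5)). The closed-loop characteristic equation is s² + (7.5 + 3.7·1.4)s + 3.7·19 = 0.
That is s² + 12.68s + 70.3 = 0, so ω_n = 8.385 rad/s and ζ = 12.68/(2·8.385) = 0.7562.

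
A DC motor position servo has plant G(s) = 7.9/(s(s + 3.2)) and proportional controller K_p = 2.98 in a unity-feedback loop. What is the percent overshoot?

From 1 + K_pG(s) = 0: s² + 3.2s + 23.54 = 0 ⇒ ω_n = 4.852, ζ = 0.3298.
%OS = 100·exp(−πζ/√(1−ζ²)) = 100·exp(−π·0.3298/√0.8913) = 33.4%.

33.4%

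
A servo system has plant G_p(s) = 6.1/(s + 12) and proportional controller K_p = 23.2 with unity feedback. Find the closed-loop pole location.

s = -153.5

Closed-loop transfer function: T(s) = K_p·G_p(s)/(1 + K_p·G_p(s)) = 141.5/(s + 12 + 141.5) = 141.5/(s + 153.5).
The closed-loop pole is at s = −153.5.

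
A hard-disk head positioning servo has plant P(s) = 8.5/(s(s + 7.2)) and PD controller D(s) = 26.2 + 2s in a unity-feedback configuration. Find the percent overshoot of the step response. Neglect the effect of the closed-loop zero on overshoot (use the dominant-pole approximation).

Forward path: (26.2 + 2s)·8.5/(s(s+7.2)). The closed-loop characteristic equation is s² + (7.2 + 8.5·2)s + 8.5·26.2 = 0.
That is s² + 24.2s + 222.7 = 0, so ω_n = 14.92 rad/s and ζ = 24.2/(2·14.92) = 0.8108.
%OS = 100·exp(−πζ/√(1−ζ²)) = 1.29%.

1.29%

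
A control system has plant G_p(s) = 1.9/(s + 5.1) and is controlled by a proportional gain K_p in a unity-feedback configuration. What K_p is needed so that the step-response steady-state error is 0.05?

Steady-state error for a unit step on this type-0 loop is 1/(1 + K_p·G_p(0)).
G_p(0) = 0.3725. Require 1/(1 + K_p·0.3725) = 0.05, so 1 + 0.3725·K_p = 20.
K_p = (20 − 1)/0.3725 = 51.

K_p = 51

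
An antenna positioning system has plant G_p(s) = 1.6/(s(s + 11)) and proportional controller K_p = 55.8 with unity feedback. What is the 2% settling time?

T_s ≈ 0.727 s

Closed-loop characteristic equation: s² + 11s + 89.28 = 0, so ω_n = 9.449 rad/s and ζ = 11/(2·9.449) = 0.5821.
2% settling time T_s ≈ 4/(ζω_n) = 4/5.5 = 0.727 s.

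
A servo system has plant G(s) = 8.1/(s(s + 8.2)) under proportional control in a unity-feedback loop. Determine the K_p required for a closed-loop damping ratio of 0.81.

K_p = 3.16

Closed-loop characteristic equation: s² + 8.2s + K_p·8.1 = 0.
So ω_n = √(8.1K_p) and 2ζω_n = 8.2, giving ζ = 8.2/(2√(8.1K_p)).
Setting ζ = 0.81: √(8.1K_p) = 8.2/(2·0.81) = 5.062, so K_p = 25.62/8.1 = 3.16.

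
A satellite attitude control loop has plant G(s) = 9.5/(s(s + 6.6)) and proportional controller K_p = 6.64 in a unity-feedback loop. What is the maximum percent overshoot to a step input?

From 1 + K_pG(s) = 0: s² + 6.6s + 63.08 = 0 ⇒ ω_n = 7.942, ζ = 0.4155.
%OS = 100·exp(−πζ/√(1−ζ²)) = 100·exp(−π·0.4155/√0.8274) = 23.8%.

23.8%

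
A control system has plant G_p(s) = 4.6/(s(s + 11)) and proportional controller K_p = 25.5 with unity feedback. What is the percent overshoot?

15.7%

Closed-loop characteristic equation: s² + 11s + 117.3 = 0, so ω_n = 10.83 rad/s and ζ = 11/(2·10.83) = 0.5078.
%OS = 100·exp(−πζ/√(1−ζ²)) = 100·exp(−π·0.5078/√0.7421) = 15.7%.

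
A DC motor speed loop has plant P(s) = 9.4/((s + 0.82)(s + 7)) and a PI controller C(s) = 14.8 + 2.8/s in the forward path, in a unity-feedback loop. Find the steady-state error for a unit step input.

The open loop C(s)P(s) has a pole at the origin (type 1), so the static position error constant is infinite and e_ss = 1/(1+∞) = 0.

0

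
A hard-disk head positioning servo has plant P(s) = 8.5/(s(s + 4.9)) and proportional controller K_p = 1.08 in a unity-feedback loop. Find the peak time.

Closed-loop characteristic equation: s² + 4.9s + 9.18 = 0, so ω_n = 3.03 rad/s and ζ = 4.9/(2·3.03) = 0.8086.
Damped frequency ω_d = ω_n√(1−ζ²) = 1.783 rad/s, so peak time T_p = π/ω_d = 1.76 s.

T_p = 1.76 s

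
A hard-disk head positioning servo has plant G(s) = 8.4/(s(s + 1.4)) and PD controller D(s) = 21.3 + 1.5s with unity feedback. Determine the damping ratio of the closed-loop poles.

Forward path: (21.3 + 1.5s)·8.4/(s(s+1.4)). The closed-loop characteristic equation is s² + (1.4 + 8.4·1.5)s + 8.4·21.3 = 0.
That is s² + 14s + 178.9 = 0, so ω_n = 13.38 rad/s and ζ = 14/(2·13.38) = 0.5233.

ζ = 0.523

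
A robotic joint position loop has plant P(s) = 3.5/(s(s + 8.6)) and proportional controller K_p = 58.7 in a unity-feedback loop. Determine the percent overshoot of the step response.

The closed-loop denominator s² + 8.6s + 205.5 gives ω_n = √205.5 = 14.33 and ζ = 8.6/(2ω_n) = 0.3.
%OS = 100·exp(−πζ/√(1−ζ²)) = 100·exp(−π·0.3/√0.91) = 37.2%.

37.2%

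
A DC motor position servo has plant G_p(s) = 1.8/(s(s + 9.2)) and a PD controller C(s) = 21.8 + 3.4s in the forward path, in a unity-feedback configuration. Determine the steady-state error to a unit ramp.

0.234

The loop has one pole at the origin (type 1). Velocity error constant K_v = lim_{s→0} s·C(s)G_p(s) = 21.8·1.8/9.2 = 4.265.
Steady-state error to a unit ramp: e_ss = 1/K_v = 0.234.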